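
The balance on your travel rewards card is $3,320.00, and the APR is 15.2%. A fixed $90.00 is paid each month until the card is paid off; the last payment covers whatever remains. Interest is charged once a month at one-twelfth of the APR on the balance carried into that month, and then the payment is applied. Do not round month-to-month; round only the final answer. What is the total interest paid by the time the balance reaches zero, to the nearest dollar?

$1,183

Monthly rate r = 15.2%/12 = 1.26667% = 0.0126667.
Payoff takes n = ⌈−ln(1 − rB₀/P)/ln(1+r)⌉ = ⌈50.029⌉ = 51 payments; the last is $2.62.
Total paid = 50·$90.00 + $2.62 = $4,502.62.
Total interest = total paid − principal = $4,502.62 − $3,320.00 = $1,182.62.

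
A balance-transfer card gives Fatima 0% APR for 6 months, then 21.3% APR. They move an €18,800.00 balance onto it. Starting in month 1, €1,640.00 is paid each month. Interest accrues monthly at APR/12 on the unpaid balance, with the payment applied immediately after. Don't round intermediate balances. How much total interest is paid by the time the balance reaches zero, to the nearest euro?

€550

Promo months 1–6 at r₀ = 0%/12 = 0; months 7+ at r₁ = 21.3%/12 = 0.01775.
After month 6 (no interest yet): B = €18,800.00 − 6·€1,640.00 = €8,960.00.
Then at r₁ with €1,640.00/mo: n₂ = −ln(1 − r₁·B/P)/ln(1+r₁) ≈ 5.80 → 6 more payments.
Total paid = 11·€1,640.00 + €1,310.48 = €19,350.48; interest = €19,350.48 − €18,800.00 = €550.48.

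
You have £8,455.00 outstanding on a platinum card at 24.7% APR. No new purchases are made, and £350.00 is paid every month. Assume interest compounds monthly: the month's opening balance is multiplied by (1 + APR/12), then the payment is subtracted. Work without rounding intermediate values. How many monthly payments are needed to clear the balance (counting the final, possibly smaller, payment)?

Monthly rate r = 24.7%/12 = 2.05833% = 0.0205833.
Recurrence: B ← B·(1+r) − £350.00.
Month 1: interest £174.03; balance after payment £8,279.03.
Month 2: interest £170.41; balance after payment £8,099.44.
Closed form: n = −ln(1 − rB₀/P)/ln(1+r) = −ln(0.50277)/ln(1.02058) ≈ 33.750, so the balance reaches zero during payment 34.

34 payments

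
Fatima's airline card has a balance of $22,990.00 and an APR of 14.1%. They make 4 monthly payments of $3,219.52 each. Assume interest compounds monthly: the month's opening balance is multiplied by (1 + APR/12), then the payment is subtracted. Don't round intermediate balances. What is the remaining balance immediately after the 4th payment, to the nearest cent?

$10,982.88

Monthly rate r = 14.1%/12 = 1.175% = 0.01175.
Each month: B ← B·(1+r) − $3,219.52.
Month 1: interest $270.13; balance after payment $20,040.61.
Month 2: interest $235.48; balance after payment $17,056.57.
Month 3: interest $200.41; balance after payment $14,037.46.
Month 4: interest $164.94; balance after payment $10,982.88.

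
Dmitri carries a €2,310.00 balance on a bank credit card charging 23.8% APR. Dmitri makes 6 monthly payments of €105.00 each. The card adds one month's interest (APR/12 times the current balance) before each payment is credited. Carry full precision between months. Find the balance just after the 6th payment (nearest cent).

Monthly rate r = 23.8%/12 = 1.98333% = 0.0198333.
Each month: B ← B·(1+r) − €105.00.
Month 1: interest €45.82; balance after payment €2,250.82.
Month 2: interest €44.64; balance after payment €2,190.46.
Month 3: interest €43.44; balance after payment €2,128.90.
Month 4: interest €42.22; balance after payment €2,066.12.
Month 5: interest €40.98; balance after payment €2,002.10.
Month 6: interest €39.71; balance after payment €1,936.81.

€1,936.81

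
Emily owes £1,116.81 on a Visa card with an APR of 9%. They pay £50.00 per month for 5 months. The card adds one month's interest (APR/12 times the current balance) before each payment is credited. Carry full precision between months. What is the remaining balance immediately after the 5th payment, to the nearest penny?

£905.55

Monthly rate r = 9%/12 = 0.75% = 0.0075.
Each month: B ← B·(1+r) − £50.00.
Month 1: interest £8.38; balance after payment £1,075.19.
Month 2: interest £8.06; balance after payment £1,033.25.
Month 3: interest £7.75; balance after payment £991.00.
Month 4: interest £7.43; balance after payment £948.43.
Month 5: interest £7.11; balance after payment £905.55.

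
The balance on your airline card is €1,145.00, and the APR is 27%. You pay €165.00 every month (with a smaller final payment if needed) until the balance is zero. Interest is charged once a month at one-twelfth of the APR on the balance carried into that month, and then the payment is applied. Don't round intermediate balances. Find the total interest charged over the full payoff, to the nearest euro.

Monthly rate r = 27%/12 = 2.25% = 0.0225.
Payoff takes n = ⌈−ln(1 − rB₀/P)/ln(1+r)⌉ = ⌈7.630⌉ = 8 payments; the last is €104.32.
Total paid = 7·€165.00 + €104.32 = €1,259.32.
Total interest = total paid − principal = €1,259.32 − €1,145.00 = €114.32.

€114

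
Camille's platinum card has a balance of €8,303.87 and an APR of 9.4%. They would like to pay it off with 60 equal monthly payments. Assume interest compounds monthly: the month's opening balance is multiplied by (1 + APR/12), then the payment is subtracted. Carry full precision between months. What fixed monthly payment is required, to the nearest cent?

Monthly rate r = 9.4%/12 = 0.783333% = 0.00783333.
Level-payment amortization: P = B₀·r / (1 − (1+r)^(−n)) = 8303.87·0.00783333 / (1 − 1.00783^(−60)).
Denominator 1 − (1+r)^(−60) = 0.373852131.
P = 65.047 / 0.373852131 ≈ 173.99.

€173.99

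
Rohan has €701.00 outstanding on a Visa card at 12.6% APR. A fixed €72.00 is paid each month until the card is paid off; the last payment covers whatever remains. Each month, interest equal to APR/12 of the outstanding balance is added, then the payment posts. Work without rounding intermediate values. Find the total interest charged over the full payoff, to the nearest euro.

€42

Monthly rate r = 12.6%/12 = 1.05% = 0.0105.
Payoff takes n = ⌈−ln(1 − rB₀/P)/ln(1+r)⌉ = ⌈10.324⌉ = 11 payments; the last is €23.44.
Total paid = 10·€72.00 + €23.44 = €743.44.
Total interest = total paid − principal = €743.44 − €701.00 = €42.44.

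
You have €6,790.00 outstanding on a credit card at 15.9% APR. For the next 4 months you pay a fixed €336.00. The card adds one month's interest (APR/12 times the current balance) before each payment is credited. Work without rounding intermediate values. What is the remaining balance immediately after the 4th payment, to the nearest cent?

Monthly rate r = 15.9%/12 = 1.325% = 0.01325.
Each month: B ← B·(1+r) − €336.00.
Month 1: interest €89.97; balance after payment €6,543.97.
Month 2: interest €86.71; balance after payment €6,294.68.
Month 3: interest €83.40; balance after payment €6,042.08.
Month 4: interest €80.06; balance after payment €5,786.14.

€5,786.14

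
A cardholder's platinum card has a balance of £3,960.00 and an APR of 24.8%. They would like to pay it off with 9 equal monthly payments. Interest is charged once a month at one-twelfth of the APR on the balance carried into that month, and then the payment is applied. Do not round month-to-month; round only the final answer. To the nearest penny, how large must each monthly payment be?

£486.71

Monthly rate r = 24.8%/12 = 2.06667% = 0.0206667.
Level-payment amortization: P = B₀·r / (1 − (1+r)^(−n)) = 3960.00·0.0206667 / (1 − 1.02067^(−9)).
Denominator 1 − (1+r)^(−9) = 0.168150777.
P = 81.84 / 0.168150777 ≈ 486.71.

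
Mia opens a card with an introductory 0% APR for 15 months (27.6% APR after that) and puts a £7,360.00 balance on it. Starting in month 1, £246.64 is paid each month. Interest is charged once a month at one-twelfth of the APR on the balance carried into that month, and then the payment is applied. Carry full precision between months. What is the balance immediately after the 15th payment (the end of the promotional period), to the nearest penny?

Promo months 1–15 at r₀ = 0%/12 = 0; months 16+ at r₁ = 27.6%/12 = 0.023.
After month 15 (no interest yet): B = £7,360.00 − 15·£246.64 = £3,660.40.

£3,660.40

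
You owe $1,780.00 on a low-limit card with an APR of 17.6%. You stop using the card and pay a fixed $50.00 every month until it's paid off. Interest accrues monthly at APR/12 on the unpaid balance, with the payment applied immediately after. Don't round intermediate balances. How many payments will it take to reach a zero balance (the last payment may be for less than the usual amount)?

51 months

Monthly rate r = 17.6%/12 = 1.46667% = 0.0146667.
Recurrence: B ← B·(1+r) − $50.00.
Month 1: interest $26.11; balance after payment $1,756.11.
Month 2: interest $25.76; balance after payment $1,731.86.
Closed form: n = −ln(1 − rB₀/P)/ln(1+r) = −ln(0.47787)/ln(1.01467) ≈ 50.715, so the balance reaches zero during payment 51.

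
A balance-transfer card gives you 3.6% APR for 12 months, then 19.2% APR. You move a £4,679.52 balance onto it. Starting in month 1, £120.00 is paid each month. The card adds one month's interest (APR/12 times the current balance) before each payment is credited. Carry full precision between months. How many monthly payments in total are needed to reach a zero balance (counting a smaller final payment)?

50 payments

Promo months 1–12 at r₀ = 3.6%/12 = 0.003; months 13+ at r₁ = 19.2%/12 = 0.016.
After month 12: iterate B ← B·(1+r₀) − £120.00 for 12 months → £3,386.79.
Then at r₁ with £120.00/mo: n₂ = −ln(1 − r₁·B/P)/ln(1+r₁) ≈ 37.84 → 38 more payments.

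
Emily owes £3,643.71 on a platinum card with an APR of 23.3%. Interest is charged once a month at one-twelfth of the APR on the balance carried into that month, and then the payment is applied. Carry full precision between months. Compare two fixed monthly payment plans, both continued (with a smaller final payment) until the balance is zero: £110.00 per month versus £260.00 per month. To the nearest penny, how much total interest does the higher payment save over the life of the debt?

Monthly rate r = 23.3%/12 = 1.94167% = 0.0194167.
At £110.00/mo: n = ⌈−ln(1 − rB₀/P)/ln(1+r)⌉ = 54 payments (last £64.75); total interest = total paid − £3,643.71 = £2,251.04.
At £260.00/mo: 17 payments (last £134.70); total interest £650.99.
Interest saved = £2,251.04 − £650.99 = £1,600.05.

£1,600.05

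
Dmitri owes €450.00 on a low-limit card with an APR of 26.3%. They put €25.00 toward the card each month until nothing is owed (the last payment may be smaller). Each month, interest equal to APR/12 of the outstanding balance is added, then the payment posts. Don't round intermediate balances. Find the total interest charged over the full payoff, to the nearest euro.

€129

Monthly rate r = 26.3%/12 = 2.19167% = 0.0219167.
Payoff takes n = ⌈−ln(1 − rB₀/P)/ln(1+r)⌉ = ⌈23.141⌉ = 24 payments; the last is €3.56.
Total paid = 23·€25.00 + €3.56 = €578.56.
Total interest = total paid − principal = €578.56 − €450.00 = €128.56.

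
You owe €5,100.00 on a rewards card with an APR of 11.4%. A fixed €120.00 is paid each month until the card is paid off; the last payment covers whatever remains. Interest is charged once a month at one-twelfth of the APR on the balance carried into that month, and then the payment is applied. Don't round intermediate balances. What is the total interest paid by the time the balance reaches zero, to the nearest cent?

Monthly rate r = 11.4%/12 = 0.95% = 0.0095.
Payoff takes n = ⌈−ln(1 − rB₀/P)/ln(1+r)⌉ = ⌈54.689⌉ = 55 payments; the last is €82.83.
Total paid = 54·€120.00 + €82.83 = €6,562.83.
Total interest = total paid − principal = €6,562.83 − €5,100.00 = €1,462.83.

€1,462.83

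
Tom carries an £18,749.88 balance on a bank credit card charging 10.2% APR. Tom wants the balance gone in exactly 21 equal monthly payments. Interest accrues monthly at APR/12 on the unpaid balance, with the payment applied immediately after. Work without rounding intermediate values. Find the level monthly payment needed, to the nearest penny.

£978.69

Monthly rate r = 10.2%/12 = 0.85% = 0.0085.
Level-payment amortization: P = B₀·r / (1 − (1+r)^(−n)) = 18749.88·0.0085 / (1 − 1.0085^(−21)).
Denominator 1 − (1+r)^(−21) = 0.16284467.
P = 159.374 / 0.16284467 ≈ 978.69.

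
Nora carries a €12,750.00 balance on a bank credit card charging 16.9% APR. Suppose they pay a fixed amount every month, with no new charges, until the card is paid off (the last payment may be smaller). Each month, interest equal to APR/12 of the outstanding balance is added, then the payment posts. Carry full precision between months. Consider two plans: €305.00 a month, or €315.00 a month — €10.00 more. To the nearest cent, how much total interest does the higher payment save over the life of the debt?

€365.71

Monthly rate r = 16.9%/12 = 1.40833% = 0.0140833.
At €305.00/mo: n = ⌈−ln(1 − rB₀/P)/ln(1+r)⌉ = 64 payments (last €162.87); total interest = total paid − €12,750.00 = €6,627.87.
At €315.00/mo: 61 payments (last €112.16); total interest €6,262.16.
Interest saved = €6,627.87 − €6,262.16 = €365.71.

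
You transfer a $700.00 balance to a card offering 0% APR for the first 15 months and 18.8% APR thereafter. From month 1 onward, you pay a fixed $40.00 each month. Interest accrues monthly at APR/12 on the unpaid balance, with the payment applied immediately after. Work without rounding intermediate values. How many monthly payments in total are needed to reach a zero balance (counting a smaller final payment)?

18 payments

Promo months 1–15 at r₀ = 0%/12 = 0; months 16+ at r₁ = 18.8%/12 = 0.0156667.
After month 15 (no interest yet): B = $700.00 − 15·$40.00 = $100.00.
Then at r₁ with $40.00/mo: n₂ = −ln(1 − r₁·B/P)/ln(1+r₁) ≈ 2.57 → 3 more payments.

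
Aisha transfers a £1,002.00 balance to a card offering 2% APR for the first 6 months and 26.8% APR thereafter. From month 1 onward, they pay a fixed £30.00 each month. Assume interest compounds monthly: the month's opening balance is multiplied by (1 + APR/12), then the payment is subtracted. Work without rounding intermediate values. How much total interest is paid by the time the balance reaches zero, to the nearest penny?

Promo months 1–6 at r₀ = 2%/12 = 0.00166667; months 7+ at r₁ = 26.8%/12 = 0.0223333.
After month 6: iterate B ← B·(1+r₀) − £30.00 for 6 months → £831.31.
Then at r₁ with £30.00/mo: n₂ = −ln(1 − r₁·B/P)/ln(1+r₁) ≈ 43.67 → 44 more payments.
Total paid = 49·£30.00 + £20.22 = £1,490.22; interest = £1,490.22 − £1,002.00 = £488.22.

£488.22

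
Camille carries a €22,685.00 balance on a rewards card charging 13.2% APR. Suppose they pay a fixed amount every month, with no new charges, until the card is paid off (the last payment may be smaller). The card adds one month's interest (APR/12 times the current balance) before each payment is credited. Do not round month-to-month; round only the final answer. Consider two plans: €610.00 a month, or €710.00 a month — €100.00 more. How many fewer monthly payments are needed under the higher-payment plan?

Monthly rate r = 13.2%/12 = 1.1% = 0.011.
At €610.00/mo: n = ⌈−ln(1 − rB₀/P)/ln(1+r)⌉ = 49 payments (last €53.07); total interest = total paid − €22,685.00 = €6,648.07.
At €710.00/mo: 40 payments (last €414.39); total interest €5,419.39.
Payments saved = 49 − 40 = 9.

9 fewer payments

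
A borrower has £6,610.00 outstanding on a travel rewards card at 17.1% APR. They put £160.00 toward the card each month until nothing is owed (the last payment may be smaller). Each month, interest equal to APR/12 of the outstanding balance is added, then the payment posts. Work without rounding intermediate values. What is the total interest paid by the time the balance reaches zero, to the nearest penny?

Monthly rate r = 17.1%/12 = 1.425% = 0.01425.
Payoff takes n = ⌈−ln(1 − rB₀/P)/ln(1+r)⌉ = ⌈62.790⌉ = 63 payments; the last is £126.56.
Total paid = 62·£160.00 + £126.56 = £10,046.56.
Total interest = total paid − principal = £10,046.56 − £6,610.00 = £3,436.56.

£3,436.56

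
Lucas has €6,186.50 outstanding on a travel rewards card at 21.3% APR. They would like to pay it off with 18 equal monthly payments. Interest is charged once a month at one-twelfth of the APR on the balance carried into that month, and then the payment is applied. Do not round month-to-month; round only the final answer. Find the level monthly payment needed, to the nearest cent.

€404.53

Monthly rate r = 21.3%/12 = 1.775% = 0.01775.
Level-payment amortization: P = B₀·r / (1 − (1+r)^(−n)) = 6186.50·0.01775 / (1 − 1.01775^(−18)).
Denominator 1 − (1+r)^(−18) = 0.271448929.
P = 109.81 / 0.271448929 ≈ 404.53.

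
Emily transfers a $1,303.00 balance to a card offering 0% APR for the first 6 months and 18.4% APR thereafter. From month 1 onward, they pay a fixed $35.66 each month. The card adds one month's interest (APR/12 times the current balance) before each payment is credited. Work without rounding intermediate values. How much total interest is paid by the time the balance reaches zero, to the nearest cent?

Promo months 1–6 at r₀ = 0%/12 = 0; months 7+ at r₁ = 18.4%/12 = 0.0153333.
After month 6 (no interest yet): B = $1,303.00 − 6·$35.66 = $1,089.04.
Then at r₁ with $35.66/mo: n₂ = −ln(1 − r₁·B/P)/ln(1+r₁) ≈ 41.51 → 42 more payments.
Total paid = 47·$35.66 + $18.18 = $1,694.20; interest = $1,694.20 − $1,303.00 = $391.20.

$391.20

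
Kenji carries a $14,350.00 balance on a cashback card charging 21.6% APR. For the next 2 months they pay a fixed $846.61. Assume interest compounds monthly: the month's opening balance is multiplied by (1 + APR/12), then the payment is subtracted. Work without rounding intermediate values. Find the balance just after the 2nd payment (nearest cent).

Monthly rate r = 21.6%/12 = 1.8% = 0.018.
Each month: B ← B·(1+r) − $846.61.
Month 1: interest $258.30; balance after payment $13,761.69.
Month 2: interest $247.71; balance after payment $13,162.79.

$13,162.79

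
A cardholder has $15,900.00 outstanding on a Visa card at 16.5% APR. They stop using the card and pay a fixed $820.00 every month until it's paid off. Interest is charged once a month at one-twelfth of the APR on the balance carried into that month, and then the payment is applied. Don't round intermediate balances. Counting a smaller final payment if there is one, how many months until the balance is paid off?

23 payments

Monthly rate r = 16.5%/12 = 1.375% = 0.01375.
Recurrence: B ← B·(1+r) − $820.00.
Month 1: interest $218.62; balance after payment $15,298.62.
Month 2: interest $210.36; balance after payment $14,688.98.
Closed form: n = −ln(1 − rB₀/P)/ln(1+r) = −ln(0.73338)/ln(1.01375) ≈ 22.706, so the balance reaches zero during payment 23.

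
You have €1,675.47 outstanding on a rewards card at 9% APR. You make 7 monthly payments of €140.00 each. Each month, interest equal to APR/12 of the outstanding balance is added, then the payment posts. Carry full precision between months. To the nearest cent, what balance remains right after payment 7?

€763.11

Monthly rate r = 9%/12 = 0.75% = 0.0075.
Each month: B ← B·(1+r) − €140.00.
Month 1: interest €12.57; balance after payment €1,548.04.
Month 2: interest €11.61; balance after payment €1,419.65.
Month 3: interest €10.65; balance after payment €1,290.29.
Month 4: interest €9.68; balance after payment €1,159.97.
Month 5: interest €8.70; balance after payment €1,028.67.
Month 6: interest €7.72; balance after payment €896.39.
Month 7: interest €6.72; balance after payment €763.11.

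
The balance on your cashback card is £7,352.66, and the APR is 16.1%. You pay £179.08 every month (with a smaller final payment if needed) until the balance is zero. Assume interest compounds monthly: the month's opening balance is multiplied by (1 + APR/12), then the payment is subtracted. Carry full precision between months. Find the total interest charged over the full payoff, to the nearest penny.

£3,402.62

Monthly rate r = 16.1%/12 = 1.34167% = 0.0134167.
Payoff takes n = ⌈−ln(1 − rB₀/P)/ln(1+r)⌉ = ⌈60.058⌉ = 61 payments; the last is £10.48.
Total paid = 60·£179.08 + £10.48 = £10,755.28.
Total interest = total paid − principal = £10,755.28 − £7,352.66 = £3,402.62.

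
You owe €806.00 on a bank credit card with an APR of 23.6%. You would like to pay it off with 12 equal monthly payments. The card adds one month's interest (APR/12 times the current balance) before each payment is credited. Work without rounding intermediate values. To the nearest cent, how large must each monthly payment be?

€76.06

Monthly rate r = 23.6%/12 = 1.96667% = 0.0196667.
Level-payment amortization: P = B₀·r / (1 − (1+r)^(−n)) = 806.00·0.0196667 / (1 − 1.01967^(−12)).
Denominator 1 − (1+r)^(−12) = 0.208408116.
P = 15.8513 / 0.208408116 ≈ 76.06.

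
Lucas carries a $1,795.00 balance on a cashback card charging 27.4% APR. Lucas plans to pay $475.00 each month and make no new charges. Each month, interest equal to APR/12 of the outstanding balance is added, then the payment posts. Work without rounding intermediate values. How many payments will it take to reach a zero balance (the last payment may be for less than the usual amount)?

Monthly rate r = 27.4%/12 = 2.28333% = 0.0228333.
Recurrence: B ← B·(1+r) − $475.00.
Month 1: interest $40.99; balance after payment $1,360.99.
Month 2: interest $31.08; balance after payment $917.06.
Month 3: interest $20.94; balance after payment $463.00.
Month 4: interest $10.57; balance after payment $0.00.

4 payments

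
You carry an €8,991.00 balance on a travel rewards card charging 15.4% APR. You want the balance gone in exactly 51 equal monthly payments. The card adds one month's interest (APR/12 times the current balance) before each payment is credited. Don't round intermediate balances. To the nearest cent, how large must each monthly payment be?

Monthly rate r = 15.4%/12 = 1.28333% = 0.0128333.
Level-payment amortization: P = B₀·r / (1 − (1+r)^(−n)) = 8991.00·0.0128333 / (1 − 1.01283^(−51)).
Denominator 1 − (1+r)^(−51) = 0.478129539.
P = 115.385 / 0.478129539 ≈ 241.32.

€241.32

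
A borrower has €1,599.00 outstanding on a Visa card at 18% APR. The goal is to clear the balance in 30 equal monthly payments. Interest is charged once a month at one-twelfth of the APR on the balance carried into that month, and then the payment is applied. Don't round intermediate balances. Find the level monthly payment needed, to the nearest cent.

Monthly rate r = 18%/12 = 1.5% = 0.015.
Level-payment amortization: P = B₀·r / (1 − (1+r)^(−n)) = 1599.00·0.015 / (1 − 1.015^(−30)).
Denominator 1 − (1+r)^(−30) = 0.36023757.
P = 23.985 / 0.36023757 ≈ 66.58.

€66.58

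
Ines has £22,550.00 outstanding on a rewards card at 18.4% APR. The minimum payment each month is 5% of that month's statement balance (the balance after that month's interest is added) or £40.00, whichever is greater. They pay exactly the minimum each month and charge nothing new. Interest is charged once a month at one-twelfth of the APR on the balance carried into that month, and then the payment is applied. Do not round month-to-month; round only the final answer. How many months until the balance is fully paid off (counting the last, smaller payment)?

Monthly rate r = 18.4%/12 = 1.53333% = 0.0153333.
While 5% of the post-interest balance exceeds £40.00, each month B ← (B·(1+r))·(1 − 0.05), i.e. B shrinks by the factor (1+r)·0.95 = 0.96457.
This holds for months 1–93. Entering month 94 the balance is £787.13; 5% of the post-interest balance is now below £40.00, so the flat £40.00 minimum applies from here.
From month 94 a fixed £40.00 at rate r clears £787.13 in 24 more payments. Total: 93 + 24 = 117 months.

117 months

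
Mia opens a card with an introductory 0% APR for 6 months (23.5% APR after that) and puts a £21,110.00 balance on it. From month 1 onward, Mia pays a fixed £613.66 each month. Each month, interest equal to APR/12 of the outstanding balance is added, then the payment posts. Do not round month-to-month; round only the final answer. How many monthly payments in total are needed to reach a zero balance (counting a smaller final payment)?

Promo months 1–6 at r₀ = 0%/12 = 0; months 7+ at r₁ = 23.5%/12 = 0.0195833.
After month 6 (no interest yet): B = £21,110.00 − 6·£613.66 = £17,428.04.
Then at r₁ with £613.66/mo: n₂ = −ln(1 − r₁·B/P)/ln(1+r₁) ≈ 41.88 → 42 more payments.

48 payments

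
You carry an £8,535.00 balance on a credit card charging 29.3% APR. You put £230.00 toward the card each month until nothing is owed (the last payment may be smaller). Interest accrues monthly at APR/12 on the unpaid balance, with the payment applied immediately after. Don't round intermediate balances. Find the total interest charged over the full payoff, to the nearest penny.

£14,015.85

Monthly rate r = 29.3%/12 = 2.44167% = 0.0244167.
Payoff takes n = ⌈−ln(1 − rB₀/P)/ln(1+r)⌉ = ⌈98.047⌉ = 99 payments; the last is £10.85.
Total paid = 98·£230.00 + £10.85 = £22,550.85.
Total interest = total paid − principal = £22,550.85 − £8,535.00 = £14,015.85.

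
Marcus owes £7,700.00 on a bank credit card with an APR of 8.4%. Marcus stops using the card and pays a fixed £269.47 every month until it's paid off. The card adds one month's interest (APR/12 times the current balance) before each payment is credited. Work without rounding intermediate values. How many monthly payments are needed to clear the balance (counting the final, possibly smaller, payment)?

Monthly rate r = 8.4%/12 = 0.7% = 0.007.
Recurrence: B ← B·(1+r) − £269.47.
Month 1: interest £53.90; balance after payment £7,484.43.
Month 2: interest £52.39; balance after payment £7,267.35.
Closed form: n = −ln(1 − rB₀/P)/ln(1+r) = −ln(0.79998)/ln(1.007) ≈ 31.993, so the balance reaches zero during payment 32.

32 months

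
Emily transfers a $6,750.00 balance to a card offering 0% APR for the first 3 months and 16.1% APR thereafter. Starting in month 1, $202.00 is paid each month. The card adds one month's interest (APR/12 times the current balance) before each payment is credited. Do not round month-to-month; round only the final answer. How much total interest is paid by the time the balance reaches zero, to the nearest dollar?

$1,804

Promo months 1–3 at r₀ = 0%/12 = 0; months 4+ at r₁ = 16.1%/12 = 0.0134167.
After month 3 (no interest yet): B = $6,750.00 − 3·$202.00 = $6,144.00.
Then at r₁ with $202.00/mo: n₂ = −ln(1 − r₁·B/P)/ln(1+r₁) ≈ 39.35 → 40 more payments.
Total paid = 42·$202.00 + $70.20 = $8,554.20; interest = $8,554.20 − $6,750.00 = $1,804.20.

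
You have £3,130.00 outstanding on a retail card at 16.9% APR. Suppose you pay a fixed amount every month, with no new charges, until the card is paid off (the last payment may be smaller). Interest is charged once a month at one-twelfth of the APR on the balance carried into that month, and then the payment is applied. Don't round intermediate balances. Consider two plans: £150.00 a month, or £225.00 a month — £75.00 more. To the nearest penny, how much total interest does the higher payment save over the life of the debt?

Monthly rate r = 16.9%/12 = 1.40833% = 0.0140833.
At £150.00/mo: n = ⌈−ln(1 − rB₀/P)/ln(1+r)⌉ = 25 payments (last £132.22); total interest = total paid − £3,130.00 = £602.22.
At £225.00/mo: 16 payments (last £133.49); total interest £378.49.
Interest saved = £602.22 − £378.49 = £223.73.

£223.73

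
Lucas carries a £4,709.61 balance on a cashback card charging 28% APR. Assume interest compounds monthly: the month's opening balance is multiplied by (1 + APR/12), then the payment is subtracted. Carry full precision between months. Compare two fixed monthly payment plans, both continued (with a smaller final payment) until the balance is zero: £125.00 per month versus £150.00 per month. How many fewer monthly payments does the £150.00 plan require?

34 fewer payments

Monthly rate r = 28%/12 = 2.33333% = 0.0233333.
At £125.00/mo: n = ⌈−ln(1 − rB₀/P)/ln(1+r)⌉ = 92 payments (last £76.63); total interest = total paid − £4,709.61 = £6,742.02.
At £150.00/mo: 58 payments (last £28.30); total interest £3,868.69.
Payments saved = 92 − 58 = 34.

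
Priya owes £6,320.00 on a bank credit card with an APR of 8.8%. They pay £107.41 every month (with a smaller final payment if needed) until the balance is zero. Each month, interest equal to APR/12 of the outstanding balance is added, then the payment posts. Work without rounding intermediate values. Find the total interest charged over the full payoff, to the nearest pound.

Monthly rate r = 8.8%/12 = 0.733333% = 0.00733333.
Payoff takes n = ⌈−ln(1 − rB₀/P)/ln(1+r)⌉ = ⌈77.292⌉ = 78 payments; the last is £31.47.
Total paid = 77·£107.41 + £31.47 = £8,302.04.
Total interest = total paid − principal = £8,302.04 − £6,320.00 = £1,982.04.

£1,982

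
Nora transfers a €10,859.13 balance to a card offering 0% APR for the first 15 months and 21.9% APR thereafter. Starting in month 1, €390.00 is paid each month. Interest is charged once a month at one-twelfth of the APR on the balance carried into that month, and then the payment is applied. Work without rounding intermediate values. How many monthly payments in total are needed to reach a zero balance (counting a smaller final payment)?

Promo months 1–15 at r₀ = 0%/12 = 0; months 16+ at r₁ = 21.9%/12 = 0.01825.
After month 15 (no interest yet): B = €10,859.13 − 15·€390.00 = €5,009.13.
Then at r₁ with €390.00/mo: n₂ = −ln(1 − r₁·B/P)/ln(1+r₁) ≈ 14.77 → 15 more payments.

30 payments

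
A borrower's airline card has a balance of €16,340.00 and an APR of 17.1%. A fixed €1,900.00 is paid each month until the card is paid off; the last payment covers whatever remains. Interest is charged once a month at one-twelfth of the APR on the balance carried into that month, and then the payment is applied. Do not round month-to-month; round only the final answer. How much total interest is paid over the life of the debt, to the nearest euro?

Monthly rate r = 17.1%/12 = 1.425% = 0.01425.
Payoff takes n = ⌈−ln(1 − rB₀/P)/ln(1+r)⌉ = ⌈9.240⌉ = 10 payments; the last is €457.73.
Total paid = 9·€1,900.00 + €457.73 = €17,557.73.
Total interest = total paid − principal = €17,557.73 − €16,340.00 = €1,217.73.

€1,218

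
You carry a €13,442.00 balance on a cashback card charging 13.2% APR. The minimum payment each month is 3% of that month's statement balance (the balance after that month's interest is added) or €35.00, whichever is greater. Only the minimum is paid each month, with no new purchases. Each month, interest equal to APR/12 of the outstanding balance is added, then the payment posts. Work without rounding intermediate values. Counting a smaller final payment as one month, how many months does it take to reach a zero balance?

Monthly rate r = 13.2%/12 = 1.1% = 0.011.
While 3% of the post-interest balance exceeds €35.00, each month B ← (B·(1+r))·(1 − 0.03), i.e. B shrinks by the factor (1+r)·0.97 = 0.98067.
This holds for months 1–126. Entering month 127 the balance is €1,149.07; 3% of the post-interest balance is now below €35.00, so the flat €35.00 minimum applies from here.
From month 127 a fixed €35.00 at rate r clears €1,149.07 in 41 more payments. Total: 126 + 41 = 167 months.

167 months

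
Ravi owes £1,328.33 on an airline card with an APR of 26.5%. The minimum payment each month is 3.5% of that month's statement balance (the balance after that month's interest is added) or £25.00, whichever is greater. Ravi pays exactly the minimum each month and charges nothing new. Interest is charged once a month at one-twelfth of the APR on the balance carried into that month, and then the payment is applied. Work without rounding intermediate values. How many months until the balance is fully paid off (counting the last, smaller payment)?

Monthly rate r = 26.5%/12 = 2.20833% = 0.0220833.
While 3.5% of the post-interest balance exceeds £25.00, each month B ← (B·(1+r))·(1 − 0.035), i.e. B shrinks by the factor (1+r)·0.965 = 0.98631.
This holds for months 1–47. Entering month 48 the balance is £694.94; 3.5% of the post-interest balance is now below £25.00, so the flat £25.00 minimum applies from here.
From month 48 a fixed £25.00 at rate r clears £694.94 in 44 more payments. Total: 47 + 44 = 91 months.

91 months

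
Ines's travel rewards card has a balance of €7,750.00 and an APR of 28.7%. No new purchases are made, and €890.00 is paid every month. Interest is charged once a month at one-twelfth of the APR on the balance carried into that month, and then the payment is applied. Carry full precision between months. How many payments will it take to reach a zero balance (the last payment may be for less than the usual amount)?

10 payments

Monthly rate r = 28.7%/12 = 2.39167% = 0.0239167.
Recurrence: B ← B·(1+r) − €890.00.
Month 1: interest €185.35; balance after payment €7,045.35.
Month 2: interest €168.50; balance after payment €6,323.86.
Closed form: n = −ln(1 − rB₀/P)/ln(1+r) = −ln(0.79174)/ln(1.02392) ≈ 9.880, so the balance reaches zero during payment 10.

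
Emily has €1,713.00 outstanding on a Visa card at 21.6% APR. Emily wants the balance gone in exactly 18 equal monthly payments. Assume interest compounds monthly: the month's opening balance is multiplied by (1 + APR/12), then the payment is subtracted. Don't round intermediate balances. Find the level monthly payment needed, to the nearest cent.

Monthly rate r = 21.6%/12 = 1.8% = 0.018.
Level-payment amortization: P = B₀·r / (1 − (1+r)^(−n)) = 1713.00·0.018 / (1 − 1.018^(−18)).
Denominator 1 − (1+r)^(−18) = 0.274662726.
P = 30.834 / 0.274662726 ≈ 112.26.

€112.26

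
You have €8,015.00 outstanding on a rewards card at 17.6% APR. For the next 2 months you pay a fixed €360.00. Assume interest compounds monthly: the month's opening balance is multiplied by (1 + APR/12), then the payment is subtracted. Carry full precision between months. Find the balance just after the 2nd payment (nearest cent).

€7,526.55

Monthly rate r = 17.6%/12 = 1.46667% = 0.0146667.
Each month: B ← B·(1+r) − €360.00.
Month 1: interest €117.55; balance after payment €7,772.55.
Month 2: interest €114.00; balance after payment €7,526.55.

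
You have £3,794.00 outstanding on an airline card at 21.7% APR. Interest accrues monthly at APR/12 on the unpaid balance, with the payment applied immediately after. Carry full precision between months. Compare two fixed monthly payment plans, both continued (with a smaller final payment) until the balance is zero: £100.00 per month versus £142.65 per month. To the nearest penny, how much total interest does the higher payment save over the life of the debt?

Monthly rate r = 21.7%/12 = 1.80833% = 0.0180833.
At £100.00/mo: n = ⌈−ln(1 − rB₀/P)/ln(1+r)⌉ = 65 payments (last £65.09); total interest = total paid − £3,794.00 = £2,671.09.
At £142.65/mo: 37 payments (last £84.52); total interest £1,425.92.
Interest saved = £2,671.09 − £1,425.92 = £1,245.17.

£1,245.17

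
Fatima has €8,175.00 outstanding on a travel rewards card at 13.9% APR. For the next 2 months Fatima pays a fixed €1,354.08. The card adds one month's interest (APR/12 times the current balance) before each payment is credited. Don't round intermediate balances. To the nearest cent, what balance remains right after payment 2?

Monthly rate r = 13.9%/12 = 1.15833% = 0.0115833.
Each month: B ← B·(1+r) − €1,354.08.
Month 1: interest €94.69; balance after payment €6,915.61.
Month 2: interest €80.11; balance after payment €5,641.64.

€5,641.64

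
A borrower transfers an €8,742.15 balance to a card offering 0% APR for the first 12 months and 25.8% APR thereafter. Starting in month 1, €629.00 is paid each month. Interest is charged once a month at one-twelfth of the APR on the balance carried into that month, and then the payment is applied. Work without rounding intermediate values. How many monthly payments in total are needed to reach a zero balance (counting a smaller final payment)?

14 months

Promo months 1–12 at r₀ = 0%/12 = 0; months 13+ at r₁ = 25.8%/12 = 0.0215.
After month 12 (no interest yet): B = €8,742.15 − 12·€629.00 = €1,194.15.
Then at r₁ with €629.00/mo: n₂ = −ln(1 − r₁·B/P)/ln(1+r₁) ≈ 1.96 → 2 more payments.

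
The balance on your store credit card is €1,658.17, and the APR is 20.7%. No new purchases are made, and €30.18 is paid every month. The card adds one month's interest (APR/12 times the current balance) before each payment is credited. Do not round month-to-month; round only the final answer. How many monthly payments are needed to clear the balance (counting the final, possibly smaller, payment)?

Monthly rate r = 20.7%/12 = 1.725% = 0.01725.
Recurrence: B ← B·(1+r) − €30.18.
Month 1: interest €28.60; balance after payment €1,656.59.
Month 2: interest €28.58; balance after payment €1,654.99.
Closed form: n = −ln(1 − rB₀/P)/ln(1+r) = −ln(0.052239)/ln(1.01725) ≈ 172.598, so the balance reaches zero during payment 173.

173 months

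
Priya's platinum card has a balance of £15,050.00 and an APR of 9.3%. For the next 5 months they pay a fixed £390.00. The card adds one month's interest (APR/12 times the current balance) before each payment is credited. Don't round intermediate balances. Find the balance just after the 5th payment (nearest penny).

Monthly rate r = 9.3%/12 = 0.775% = 0.00775.
Each month: B ← B·(1+r) − £390.00.
Month 1: interest £116.64; balance after payment £14,776.64.
Month 2: interest £114.52; balance after payment £14,501.16.
Month 3: interest £112.38; balance after payment £14,223.54.
Month 4: interest £110.23; balance after payment £13,943.77.
Month 5: interest £108.06; balance after payment £13,661.84.

£13,661.84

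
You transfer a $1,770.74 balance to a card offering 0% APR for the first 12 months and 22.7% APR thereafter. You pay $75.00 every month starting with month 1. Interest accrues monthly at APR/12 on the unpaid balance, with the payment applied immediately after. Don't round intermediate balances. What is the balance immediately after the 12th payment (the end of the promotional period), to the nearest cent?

$870.74

Promo months 1–12 at r₀ = 0%/12 = 0; months 13+ at r₁ = 22.7%/12 = 0.0189167.
After month 12 (no interest yet): B = $1,770.74 − 12·$75.00 = $870.74.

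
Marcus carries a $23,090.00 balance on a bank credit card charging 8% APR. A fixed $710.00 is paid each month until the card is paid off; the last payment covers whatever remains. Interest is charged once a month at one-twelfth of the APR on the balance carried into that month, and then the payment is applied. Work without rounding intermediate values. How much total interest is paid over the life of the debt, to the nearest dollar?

Monthly rate r = 8%/12 = 0.666667% = 0.00666667.
Payoff takes n = ⌈−ln(1 − rB₀/P)/ln(1+r)⌉ = ⌈36.779⌉ = 37 payments; the last is $553.19.
Total paid = 36·$710.00 + $553.19 = $26,113.19.
Total interest = total paid − principal = $26,113.19 − $23,090.00 = $3,023.19.

$3,023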